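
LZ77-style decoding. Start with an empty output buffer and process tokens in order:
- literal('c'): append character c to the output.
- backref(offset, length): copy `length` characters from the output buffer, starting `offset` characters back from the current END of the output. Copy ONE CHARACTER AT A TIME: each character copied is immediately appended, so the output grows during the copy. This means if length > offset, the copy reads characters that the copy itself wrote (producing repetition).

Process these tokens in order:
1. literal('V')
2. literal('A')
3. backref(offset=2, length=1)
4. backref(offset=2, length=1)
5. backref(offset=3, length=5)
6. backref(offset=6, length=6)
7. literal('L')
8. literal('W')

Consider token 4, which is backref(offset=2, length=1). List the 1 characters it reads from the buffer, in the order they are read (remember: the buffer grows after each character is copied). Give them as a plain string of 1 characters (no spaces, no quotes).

Answer: A

Derivation:
Token 1: literal('V'). Output: "V"
Token 2: literal('A'). Output: "VA"
Token 3: backref(off=2, len=1). Copied 'V' from pos 0. Output: "VAV"
Token 4: backref(off=2, len=1). Buffer before: "VAV" (len 3)
  byte 1: read out[1]='A', append. Buffer now: "VAVA"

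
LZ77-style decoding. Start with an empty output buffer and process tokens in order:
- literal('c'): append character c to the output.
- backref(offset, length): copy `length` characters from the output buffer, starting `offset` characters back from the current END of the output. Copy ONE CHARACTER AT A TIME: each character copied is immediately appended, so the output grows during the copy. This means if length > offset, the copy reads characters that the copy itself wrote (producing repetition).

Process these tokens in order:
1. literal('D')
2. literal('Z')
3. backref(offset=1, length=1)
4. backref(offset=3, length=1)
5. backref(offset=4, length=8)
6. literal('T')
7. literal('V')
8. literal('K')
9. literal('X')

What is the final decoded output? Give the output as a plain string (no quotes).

Token 1: literal('D'). Output: "D"
Token 2: literal('Z'). Output: "DZ"
Token 3: backref(off=1, len=1). Copied 'Z' from pos 1. Output: "DZZ"
Token 4: backref(off=3, len=1). Copied 'D' from pos 0. Output: "DZZD"
Token 5: backref(off=4, len=8) (overlapping!). Copied 'DZZDDZZD' from pos 0. Output: "DZZDDZZDDZZD"
Token 6: literal('T'). Output: "DZZDDZZDDZZDT"
Token 7: literal('V'). Output: "DZZDDZZDDZZDTV"
Token 8: literal('K'). Output: "DZZDDZZDDZZDTVK"
Token 9: literal('X'). Output: "DZZDDZZDDZZDTVKX"

Answer: DZZDDZZDDZZDTVKX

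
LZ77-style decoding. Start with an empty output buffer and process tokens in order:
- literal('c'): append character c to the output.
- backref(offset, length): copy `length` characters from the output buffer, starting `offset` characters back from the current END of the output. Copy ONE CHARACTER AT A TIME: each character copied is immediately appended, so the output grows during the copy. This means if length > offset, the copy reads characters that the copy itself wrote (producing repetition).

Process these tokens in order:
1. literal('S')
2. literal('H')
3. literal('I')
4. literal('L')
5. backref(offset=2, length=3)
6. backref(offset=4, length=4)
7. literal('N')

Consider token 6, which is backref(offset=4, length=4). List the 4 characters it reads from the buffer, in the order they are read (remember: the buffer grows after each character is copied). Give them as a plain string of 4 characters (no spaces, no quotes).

Token 1: literal('S'). Output: "S"
Token 2: literal('H'). Output: "SH"
Token 3: literal('I'). Output: "SHI"
Token 4: literal('L'). Output: "SHIL"
Token 5: backref(off=2, len=3) (overlapping!). Copied 'ILI' from pos 2. Output: "SHILILI"
Token 6: backref(off=4, len=4). Buffer before: "SHILILI" (len 7)
  byte 1: read out[3]='L', append. Buffer now: "SHILILIL"
  byte 2: read out[4]='I', append. Buffer now: "SHILILILI"
  byte 3: read out[5]='L', append. Buffer now: "SHILILILIL"
  byte 4: read out[6]='I', append. Buffer now: "SHILILILILI"

Answer: LILI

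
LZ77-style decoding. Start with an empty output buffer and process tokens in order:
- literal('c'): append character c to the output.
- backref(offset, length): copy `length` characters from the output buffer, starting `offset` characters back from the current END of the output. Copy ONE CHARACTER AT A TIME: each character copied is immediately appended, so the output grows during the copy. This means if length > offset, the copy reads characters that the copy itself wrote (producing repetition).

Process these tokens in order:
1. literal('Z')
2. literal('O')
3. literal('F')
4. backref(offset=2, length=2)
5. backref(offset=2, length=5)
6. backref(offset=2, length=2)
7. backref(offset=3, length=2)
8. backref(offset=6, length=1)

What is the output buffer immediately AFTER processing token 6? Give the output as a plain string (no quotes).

Token 1: literal('Z'). Output: "Z"
Token 2: literal('O'). Output: "ZO"
Token 3: literal('F'). Output: "ZOF"
Token 4: backref(off=2, len=2). Copied 'OF' from pos 1. Output: "ZOFOF"
Token 5: backref(off=2, len=5) (overlapping!). Copied 'OFOFO' from pos 3. Output: "ZOFOFOFOFO"
Token 6: backref(off=2, len=2). Copied 'FO' from pos 8. Output: "ZOFOFOFOFOFO"

Answer: ZOFOFOFOFOFO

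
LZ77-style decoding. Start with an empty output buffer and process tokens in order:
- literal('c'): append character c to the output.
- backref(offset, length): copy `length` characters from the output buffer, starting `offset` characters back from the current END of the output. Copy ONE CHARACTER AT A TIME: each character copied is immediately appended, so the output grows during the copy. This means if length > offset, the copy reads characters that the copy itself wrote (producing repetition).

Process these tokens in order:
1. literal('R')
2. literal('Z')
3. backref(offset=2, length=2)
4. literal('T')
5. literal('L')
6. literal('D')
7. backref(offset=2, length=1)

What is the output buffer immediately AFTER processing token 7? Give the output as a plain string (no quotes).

Token 1: literal('R'). Output: "R"
Token 2: literal('Z'). Output: "RZ"
Token 3: backref(off=2, len=2). Copied 'RZ' from pos 0. Output: "RZRZ"
Token 4: literal('T'). Output: "RZRZT"
Token 5: literal('L'). Output: "RZRZTL"
Token 6: literal('D'). Output: "RZRZTLD"
Token 7: backref(off=2, len=1). Copied 'L' from pos 5. Output: "RZRZTLDL"

Answer: RZRZTLDL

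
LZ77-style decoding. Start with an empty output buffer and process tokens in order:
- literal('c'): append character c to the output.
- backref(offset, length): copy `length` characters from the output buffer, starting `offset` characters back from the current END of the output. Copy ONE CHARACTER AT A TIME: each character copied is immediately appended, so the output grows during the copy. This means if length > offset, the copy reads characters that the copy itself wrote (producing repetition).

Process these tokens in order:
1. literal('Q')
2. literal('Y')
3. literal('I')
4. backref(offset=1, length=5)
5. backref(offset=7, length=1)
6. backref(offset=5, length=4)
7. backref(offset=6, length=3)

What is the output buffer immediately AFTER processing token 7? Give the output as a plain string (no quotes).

Answer: QYIIIIIIYIIIIIYI

Derivation:
Token 1: literal('Q'). Output: "Q"
Token 2: literal('Y'). Output: "QY"
Token 3: literal('I'). Output: "QYI"
Token 4: backref(off=1, len=5) (overlapping!). Copied 'IIIII' from pos 2. Output: "QYIIIIII"
Token 5: backref(off=7, len=1). Copied 'Y' from pos 1. Output: "QYIIIIIIY"
Token 6: backref(off=5, len=4). Copied 'IIII' from pos 4. Output: "QYIIIIIIYIIII"
Token 7: backref(off=6, len=3). Copied 'IYI' from pos 7. Output: "QYIIIIIIYIIIIIYI"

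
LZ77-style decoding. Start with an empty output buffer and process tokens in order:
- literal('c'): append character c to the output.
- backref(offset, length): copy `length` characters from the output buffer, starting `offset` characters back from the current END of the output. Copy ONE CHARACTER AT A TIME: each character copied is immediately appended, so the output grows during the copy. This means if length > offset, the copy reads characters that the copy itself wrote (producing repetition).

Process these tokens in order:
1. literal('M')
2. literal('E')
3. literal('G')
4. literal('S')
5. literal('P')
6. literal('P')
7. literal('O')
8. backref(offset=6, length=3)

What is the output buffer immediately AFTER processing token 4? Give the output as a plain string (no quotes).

Token 1: literal('M'). Output: "M"
Token 2: literal('E'). Output: "ME"
Token 3: literal('G'). Output: "MEG"
Token 4: literal('S'). Output: "MEGS"

Answer: MEGS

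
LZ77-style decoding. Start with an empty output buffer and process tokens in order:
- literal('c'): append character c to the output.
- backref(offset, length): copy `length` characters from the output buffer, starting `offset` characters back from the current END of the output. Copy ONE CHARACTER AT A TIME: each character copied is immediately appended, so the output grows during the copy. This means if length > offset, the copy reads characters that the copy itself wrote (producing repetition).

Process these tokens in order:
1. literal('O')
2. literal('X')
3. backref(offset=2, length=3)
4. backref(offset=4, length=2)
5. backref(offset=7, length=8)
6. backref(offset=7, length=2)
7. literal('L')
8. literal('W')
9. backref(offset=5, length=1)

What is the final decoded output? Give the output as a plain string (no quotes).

Answer: OXOXOXOOXOXOXOOXOLWO

Derivation:
Token 1: literal('O'). Output: "O"
Token 2: literal('X'). Output: "OX"
Token 3: backref(off=2, len=3) (overlapping!). Copied 'OXO' from pos 0. Output: "OXOXO"
Token 4: backref(off=4, len=2). Copied 'XO' from pos 1. Output: "OXOXOXO"
Token 5: backref(off=7, len=8) (overlapping!). Copied 'OXOXOXOO' from pos 0. Output: "OXOXOXOOXOXOXOO"
Token 6: backref(off=7, len=2). Copied 'XO' from pos 8. Output: "OXOXOXOOXOXOXOOXO"
Token 7: literal('L'). Output: "OXOXOXOOXOXOXOOXOL"
Token 8: literal('W'). Output: "OXOXOXOOXOXOXOOXOLW"
Token 9: backref(off=5, len=1). Copied 'O' from pos 14. Output: "OXOXOXOOXOXOXOOXOLWO"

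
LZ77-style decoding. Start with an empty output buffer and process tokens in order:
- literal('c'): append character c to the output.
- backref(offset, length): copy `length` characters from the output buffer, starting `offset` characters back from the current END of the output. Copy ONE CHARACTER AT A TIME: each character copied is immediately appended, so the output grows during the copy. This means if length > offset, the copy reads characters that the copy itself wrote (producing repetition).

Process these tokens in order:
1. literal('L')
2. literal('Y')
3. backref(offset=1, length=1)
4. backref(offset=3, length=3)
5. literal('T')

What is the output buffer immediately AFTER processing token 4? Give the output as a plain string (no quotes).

Answer: LYYLYY

Derivation:
Token 1: literal('L'). Output: "L"
Token 2: literal('Y'). Output: "LY"
Token 3: backref(off=1, len=1). Copied 'Y' from pos 1. Output: "LYY"
Token 4: backref(off=3, len=3). Copied 'LYY' from pos 0. Output: "LYYLYY"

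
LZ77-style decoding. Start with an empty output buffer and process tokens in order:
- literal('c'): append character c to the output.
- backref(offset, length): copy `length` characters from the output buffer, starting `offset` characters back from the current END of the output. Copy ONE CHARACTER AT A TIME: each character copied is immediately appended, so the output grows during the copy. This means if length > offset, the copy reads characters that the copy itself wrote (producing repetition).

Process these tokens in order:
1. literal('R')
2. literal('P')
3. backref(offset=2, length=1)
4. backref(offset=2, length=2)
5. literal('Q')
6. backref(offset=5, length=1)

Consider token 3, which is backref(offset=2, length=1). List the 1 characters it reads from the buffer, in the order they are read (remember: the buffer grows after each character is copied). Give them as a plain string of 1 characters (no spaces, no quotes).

Token 1: literal('R'). Output: "R"
Token 2: literal('P'). Output: "RP"
Token 3: backref(off=2, len=1). Buffer before: "RP" (len 2)
  byte 1: read out[0]='R', append. Buffer now: "RPR"

Answer: R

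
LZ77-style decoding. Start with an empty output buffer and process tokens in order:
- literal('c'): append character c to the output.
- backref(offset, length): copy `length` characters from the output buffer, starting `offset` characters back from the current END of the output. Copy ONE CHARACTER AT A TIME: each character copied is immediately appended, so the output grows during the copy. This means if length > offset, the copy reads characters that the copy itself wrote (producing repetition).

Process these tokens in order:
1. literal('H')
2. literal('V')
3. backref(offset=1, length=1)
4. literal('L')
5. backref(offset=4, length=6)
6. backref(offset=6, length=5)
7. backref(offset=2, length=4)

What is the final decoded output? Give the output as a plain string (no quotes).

Token 1: literal('H'). Output: "H"
Token 2: literal('V'). Output: "HV"
Token 3: backref(off=1, len=1). Copied 'V' from pos 1. Output: "HVV"
Token 4: literal('L'). Output: "HVVL"
Token 5: backref(off=4, len=6) (overlapping!). Copied 'HVVLHV' from pos 0. Output: "HVVLHVVLHV"
Token 6: backref(off=6, len=5). Copied 'HVVLH' from pos 4. Output: "HVVLHVVLHVHVVLH"
Token 7: backref(off=2, len=4) (overlapping!). Copied 'LHLH' from pos 13. Output: "HVVLHVVLHVHVVLHLHLH"

Answer: HVVLHVVLHVHVVLHLHLH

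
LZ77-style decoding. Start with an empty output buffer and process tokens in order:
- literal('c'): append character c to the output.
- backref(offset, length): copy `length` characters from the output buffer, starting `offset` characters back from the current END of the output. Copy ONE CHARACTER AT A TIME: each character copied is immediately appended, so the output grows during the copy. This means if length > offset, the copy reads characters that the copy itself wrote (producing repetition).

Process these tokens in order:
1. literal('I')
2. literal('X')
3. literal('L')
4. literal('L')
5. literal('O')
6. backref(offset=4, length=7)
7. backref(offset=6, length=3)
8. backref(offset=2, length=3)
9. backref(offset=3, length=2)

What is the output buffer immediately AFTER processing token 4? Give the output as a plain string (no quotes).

Answer: IXLL

Derivation:
Token 1: literal('I'). Output: "I"
Token 2: literal('X'). Output: "IX"
Token 3: literal('L'). Output: "IXL"
Token 4: literal('L'). Output: "IXLL"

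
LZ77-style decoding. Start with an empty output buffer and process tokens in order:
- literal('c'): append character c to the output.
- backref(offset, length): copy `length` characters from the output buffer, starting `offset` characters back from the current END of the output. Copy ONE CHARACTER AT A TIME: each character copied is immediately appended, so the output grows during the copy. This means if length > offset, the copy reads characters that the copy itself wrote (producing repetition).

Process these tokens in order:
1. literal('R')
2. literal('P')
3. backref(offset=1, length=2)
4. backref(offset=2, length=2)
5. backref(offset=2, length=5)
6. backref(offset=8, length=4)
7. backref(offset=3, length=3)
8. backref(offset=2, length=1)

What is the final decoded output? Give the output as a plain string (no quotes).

Answer: RPPPPPPPPPPPPPPPPPP

Derivation:
Token 1: literal('R'). Output: "R"
Token 2: literal('P'). Output: "RP"
Token 3: backref(off=1, len=2) (overlapping!). Copied 'PP' from pos 1. Output: "RPPP"
Token 4: backref(off=2, len=2). Copied 'PP' from pos 2. Output: "RPPPPP"
Token 5: backref(off=2, len=5) (overlapping!). Copied 'PPPPP' from pos 4. Output: "RPPPPPPPPPP"
Token 6: backref(off=8, len=4). Copied 'PPPP' from pos 3. Output: "RPPPPPPPPPPPPPP"
Token 7: backref(off=3, len=3). Copied 'PPP' from pos 12. Output: "RPPPPPPPPPPPPPPPPP"
Token 8: backref(off=2, len=1). Copied 'P' from pos 16. Output: "RPPPPPPPPPPPPPPPPPP"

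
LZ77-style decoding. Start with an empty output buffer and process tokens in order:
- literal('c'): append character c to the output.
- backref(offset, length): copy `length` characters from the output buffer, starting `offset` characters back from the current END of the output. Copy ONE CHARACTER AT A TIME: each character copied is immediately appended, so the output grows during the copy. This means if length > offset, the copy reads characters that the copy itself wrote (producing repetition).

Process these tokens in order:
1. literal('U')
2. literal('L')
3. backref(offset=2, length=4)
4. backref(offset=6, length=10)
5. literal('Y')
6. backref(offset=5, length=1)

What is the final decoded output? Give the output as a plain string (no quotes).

Token 1: literal('U'). Output: "U"
Token 2: literal('L'). Output: "UL"
Token 3: backref(off=2, len=4) (overlapping!). Copied 'ULUL' from pos 0. Output: "ULULUL"
Token 4: backref(off=6, len=10) (overlapping!). Copied 'ULULULULUL' from pos 0. Output: "ULULULULULULULUL"
Token 5: literal('Y'). Output: "ULULULULULULULULY"
Token 6: backref(off=5, len=1). Copied 'U' from pos 12. Output: "ULULULULULULULULYU"

Answer: ULULULULULULULULYU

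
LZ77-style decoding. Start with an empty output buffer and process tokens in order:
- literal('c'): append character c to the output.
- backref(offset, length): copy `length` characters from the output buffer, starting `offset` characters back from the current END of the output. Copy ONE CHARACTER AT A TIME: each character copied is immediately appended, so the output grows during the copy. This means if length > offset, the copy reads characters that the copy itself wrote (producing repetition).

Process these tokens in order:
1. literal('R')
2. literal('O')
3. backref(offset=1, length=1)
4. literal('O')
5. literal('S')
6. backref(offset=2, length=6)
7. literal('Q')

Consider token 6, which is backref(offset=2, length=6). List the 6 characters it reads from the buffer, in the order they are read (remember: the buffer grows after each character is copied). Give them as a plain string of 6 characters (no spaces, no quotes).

Answer: OSOSOS

Derivation:
Token 1: literal('R'). Output: "R"
Token 2: literal('O'). Output: "RO"
Token 3: backref(off=1, len=1). Copied 'O' from pos 1. Output: "ROO"
Token 4: literal('O'). Output: "ROOO"
Token 5: literal('S'). Output: "ROOOS"
Token 6: backref(off=2, len=6). Buffer before: "ROOOS" (len 5)
  byte 1: read out[3]='O', append. Buffer now: "ROOOSO"
  byte 2: read out[4]='S', append. Buffer now: "ROOOSOS"
  byte 3: read out[5]='O', append. Buffer now: "ROOOSOSO"
  byte 4: read out[6]='S', append. Buffer now: "ROOOSOSOS"
  byte 5: read out[7]='O', append. Buffer now: "ROOOSOSOSO"
  byte 6: read out[8]='S', append. Buffer now: "ROOOSOSOSOS"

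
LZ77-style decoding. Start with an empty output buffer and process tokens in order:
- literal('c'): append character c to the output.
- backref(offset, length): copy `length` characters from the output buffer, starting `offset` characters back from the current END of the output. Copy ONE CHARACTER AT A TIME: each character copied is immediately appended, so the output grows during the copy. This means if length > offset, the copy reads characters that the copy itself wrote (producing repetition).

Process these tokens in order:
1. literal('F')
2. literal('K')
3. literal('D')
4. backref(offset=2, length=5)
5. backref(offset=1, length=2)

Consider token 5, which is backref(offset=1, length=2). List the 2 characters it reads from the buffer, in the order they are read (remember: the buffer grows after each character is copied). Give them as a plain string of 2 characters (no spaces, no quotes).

Answer: KK

Derivation:
Token 1: literal('F'). Output: "F"
Token 2: literal('K'). Output: "FK"
Token 3: literal('D'). Output: "FKD"
Token 4: backref(off=2, len=5) (overlapping!). Copied 'KDKDK' from pos 1. Output: "FKDKDKDK"
Token 5: backref(off=1, len=2). Buffer before: "FKDKDKDK" (len 8)
  byte 1: read out[7]='K', append. Buffer now: "FKDKDKDKK"
  byte 2: read out[8]='K', append. Buffer now: "FKDKDKDKKK"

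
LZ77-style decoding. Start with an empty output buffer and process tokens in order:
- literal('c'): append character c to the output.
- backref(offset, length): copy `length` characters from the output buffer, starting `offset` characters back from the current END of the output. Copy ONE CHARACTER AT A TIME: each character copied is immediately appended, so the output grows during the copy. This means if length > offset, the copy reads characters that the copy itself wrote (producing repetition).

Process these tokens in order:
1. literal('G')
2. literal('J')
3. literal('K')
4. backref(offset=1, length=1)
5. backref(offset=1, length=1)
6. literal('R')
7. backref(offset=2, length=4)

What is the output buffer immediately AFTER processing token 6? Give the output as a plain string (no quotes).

Answer: GJKKKR

Derivation:
Token 1: literal('G'). Output: "G"
Token 2: literal('J'). Output: "GJ"
Token 3: literal('K'). Output: "GJK"
Token 4: backref(off=1, len=1). Copied 'K' from pos 2. Output: "GJKK"
Token 5: backref(off=1, len=1). Copied 'K' from pos 3. Output: "GJKKK"
Token 6: literal('R'). Output: "GJKKKR"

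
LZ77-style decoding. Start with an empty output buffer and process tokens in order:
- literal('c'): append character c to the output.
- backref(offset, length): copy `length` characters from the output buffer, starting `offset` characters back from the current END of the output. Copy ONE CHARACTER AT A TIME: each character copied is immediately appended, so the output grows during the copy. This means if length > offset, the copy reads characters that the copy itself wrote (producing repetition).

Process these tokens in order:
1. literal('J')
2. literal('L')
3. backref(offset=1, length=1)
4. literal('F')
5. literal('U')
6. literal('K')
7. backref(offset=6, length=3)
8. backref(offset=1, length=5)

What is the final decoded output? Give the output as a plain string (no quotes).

Token 1: literal('J'). Output: "J"
Token 2: literal('L'). Output: "JL"
Token 3: backref(off=1, len=1). Copied 'L' from pos 1. Output: "JLL"
Token 4: literal('F'). Output: "JLLF"
Token 5: literal('U'). Output: "JLLFU"
Token 6: literal('K'). Output: "JLLFUK"
Token 7: backref(off=6, len=3). Copied 'JLL' from pos 0. Output: "JLLFUKJLL"
Token 8: backref(off=1, len=5) (overlapping!). Copied 'LLLLL' from pos 8. Output: "JLLFUKJLLLLLLL"

Answer: JLLFUKJLLLLLLL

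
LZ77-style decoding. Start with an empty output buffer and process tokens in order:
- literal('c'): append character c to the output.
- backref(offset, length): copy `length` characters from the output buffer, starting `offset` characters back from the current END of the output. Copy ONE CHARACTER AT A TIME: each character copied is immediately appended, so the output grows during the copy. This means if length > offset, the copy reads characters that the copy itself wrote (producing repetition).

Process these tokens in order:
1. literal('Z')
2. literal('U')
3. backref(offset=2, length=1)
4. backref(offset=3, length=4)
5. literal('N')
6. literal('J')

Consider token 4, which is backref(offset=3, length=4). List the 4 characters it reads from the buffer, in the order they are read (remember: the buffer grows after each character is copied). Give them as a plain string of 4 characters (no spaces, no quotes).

Token 1: literal('Z'). Output: "Z"
Token 2: literal('U'). Output: "ZU"
Token 3: backref(off=2, len=1). Copied 'Z' from pos 0. Output: "ZUZ"
Token 4: backref(off=3, len=4). Buffer before: "ZUZ" (len 3)
  byte 1: read out[0]='Z', append. Buffer now: "ZUZZ"
  byte 2: read out[1]='U', append. Buffer now: "ZUZZU"
  byte 3: read out[2]='Z', append. Buffer now: "ZUZZUZ"
  byte 4: read out[3]='Z', append. Buffer now: "ZUZZUZZ"

Answer: ZUZZ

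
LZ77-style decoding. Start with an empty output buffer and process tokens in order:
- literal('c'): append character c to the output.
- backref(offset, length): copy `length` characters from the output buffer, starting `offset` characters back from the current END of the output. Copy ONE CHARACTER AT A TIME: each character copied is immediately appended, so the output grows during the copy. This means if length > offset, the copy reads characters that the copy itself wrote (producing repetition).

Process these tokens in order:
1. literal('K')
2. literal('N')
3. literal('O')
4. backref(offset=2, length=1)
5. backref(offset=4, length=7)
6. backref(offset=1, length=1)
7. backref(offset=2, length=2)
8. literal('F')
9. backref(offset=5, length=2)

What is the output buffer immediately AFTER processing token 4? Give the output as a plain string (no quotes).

Answer: KNON

Derivation:
Token 1: literal('K'). Output: "K"
Token 2: literal('N'). Output: "KN"
Token 3: literal('O'). Output: "KNO"
Token 4: backref(off=2, len=1). Copied 'N' from pos 1. Output: "KNON"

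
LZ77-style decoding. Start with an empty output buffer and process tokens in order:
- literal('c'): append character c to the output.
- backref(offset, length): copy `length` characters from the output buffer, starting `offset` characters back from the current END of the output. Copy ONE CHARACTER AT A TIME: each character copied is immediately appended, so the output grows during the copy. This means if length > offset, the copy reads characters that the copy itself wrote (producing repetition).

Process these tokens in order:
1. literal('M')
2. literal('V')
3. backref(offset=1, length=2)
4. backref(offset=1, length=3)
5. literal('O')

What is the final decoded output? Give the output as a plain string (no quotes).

Answer: MVVVVVVO

Derivation:
Token 1: literal('M'). Output: "M"
Token 2: literal('V'). Output: "MV"
Token 3: backref(off=1, len=2) (overlapping!). Copied 'VV' from pos 1. Output: "MVVV"
Token 4: backref(off=1, len=3) (overlapping!). Copied 'VVV' from pos 3. Output: "MVVVVVV"
Token 5: literal('O'). Output: "MVVVVVVO"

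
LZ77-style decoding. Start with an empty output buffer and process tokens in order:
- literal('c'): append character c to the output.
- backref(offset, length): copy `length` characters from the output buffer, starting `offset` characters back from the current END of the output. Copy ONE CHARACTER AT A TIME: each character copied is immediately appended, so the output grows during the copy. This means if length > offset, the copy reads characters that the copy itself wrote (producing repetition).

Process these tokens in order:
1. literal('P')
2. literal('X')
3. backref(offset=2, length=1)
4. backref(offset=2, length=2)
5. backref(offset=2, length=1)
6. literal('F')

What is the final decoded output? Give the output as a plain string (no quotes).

Token 1: literal('P'). Output: "P"
Token 2: literal('X'). Output: "PX"
Token 3: backref(off=2, len=1). Copied 'P' from pos 0. Output: "PXP"
Token 4: backref(off=2, len=2). Copied 'XP' from pos 1. Output: "PXPXP"
Token 5: backref(off=2, len=1). Copied 'X' from pos 3. Output: "PXPXPX"
Token 6: literal('F'). Output: "PXPXPXF"

Answer: PXPXPXF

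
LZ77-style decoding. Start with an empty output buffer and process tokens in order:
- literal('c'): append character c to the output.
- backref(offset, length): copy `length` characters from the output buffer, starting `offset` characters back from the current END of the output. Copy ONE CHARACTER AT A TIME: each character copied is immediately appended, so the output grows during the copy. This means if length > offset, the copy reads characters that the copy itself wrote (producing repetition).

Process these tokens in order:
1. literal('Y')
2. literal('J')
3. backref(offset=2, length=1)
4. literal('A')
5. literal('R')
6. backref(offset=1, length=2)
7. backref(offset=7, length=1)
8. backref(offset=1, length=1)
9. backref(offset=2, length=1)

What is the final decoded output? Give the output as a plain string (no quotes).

Answer: YJYARRRYYY

Derivation:
Token 1: literal('Y'). Output: "Y"
Token 2: literal('J'). Output: "YJ"
Token 3: backref(off=2, len=1). Copied 'Y' from pos 0. Output: "YJY"
Token 4: literal('A'). Output: "YJYA"
Token 5: literal('R'). Output: "YJYAR"
Token 6: backref(off=1, len=2) (overlapping!). Copied 'RR' from pos 4. Output: "YJYARRR"
Token 7: backref(off=7, len=1). Copied 'Y' from pos 0. Output: "YJYARRRY"
Token 8: backref(off=1, len=1). Copied 'Y' from pos 7. Output: "YJYARRRYY"
Token 9: backref(off=2, len=1). Copied 'Y' from pos 7. Output: "YJYARRRYYY"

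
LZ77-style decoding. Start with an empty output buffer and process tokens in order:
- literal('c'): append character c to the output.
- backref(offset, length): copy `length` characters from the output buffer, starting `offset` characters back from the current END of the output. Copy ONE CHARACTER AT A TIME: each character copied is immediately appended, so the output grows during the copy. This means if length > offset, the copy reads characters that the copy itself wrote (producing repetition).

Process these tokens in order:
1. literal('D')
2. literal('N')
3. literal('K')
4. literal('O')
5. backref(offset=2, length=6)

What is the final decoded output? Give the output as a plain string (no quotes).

Token 1: literal('D'). Output: "D"
Token 2: literal('N'). Output: "DN"
Token 3: literal('K'). Output: "DNK"
Token 4: literal('O'). Output: "DNKO"
Token 5: backref(off=2, len=6) (overlapping!). Copied 'KOKOKO' from pos 2. Output: "DNKOKOKOKO"

Answer: DNKOKOKOKO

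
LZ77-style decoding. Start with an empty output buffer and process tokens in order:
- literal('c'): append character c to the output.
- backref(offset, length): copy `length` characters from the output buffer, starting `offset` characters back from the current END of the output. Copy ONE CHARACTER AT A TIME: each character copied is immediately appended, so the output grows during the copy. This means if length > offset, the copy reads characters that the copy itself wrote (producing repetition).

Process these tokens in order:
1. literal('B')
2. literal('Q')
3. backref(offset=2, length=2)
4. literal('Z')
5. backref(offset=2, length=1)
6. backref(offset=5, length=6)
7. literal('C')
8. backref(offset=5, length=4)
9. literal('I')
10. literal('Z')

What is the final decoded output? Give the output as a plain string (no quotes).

Answer: BQBQZQQBQZQQCQZQQIZ

Derivation:
Token 1: literal('B'). Output: "B"
Token 2: literal('Q'). Output: "BQ"
Token 3: backref(off=2, len=2). Copied 'BQ' from pos 0. Output: "BQBQ"
Token 4: literal('Z'). Output: "BQBQZ"
Token 5: backref(off=2, len=1). Copied 'Q' from pos 3. Output: "BQBQZQ"
Token 6: backref(off=5, len=6) (overlapping!). Copied 'QBQZQQ' from pos 1. Output: "BQBQZQQBQZQQ"
Token 7: literal('C'). Output: "BQBQZQQBQZQQC"
Token 8: backref(off=5, len=4). Copied 'QZQQ' from pos 8. Output: "BQBQZQQBQZQQCQZQQ"
Token 9: literal('I'). Output: "BQBQZQQBQZQQCQZQQI"
Token 10: literal('Z'). Output: "BQBQZQQBQZQQCQZQQIZ"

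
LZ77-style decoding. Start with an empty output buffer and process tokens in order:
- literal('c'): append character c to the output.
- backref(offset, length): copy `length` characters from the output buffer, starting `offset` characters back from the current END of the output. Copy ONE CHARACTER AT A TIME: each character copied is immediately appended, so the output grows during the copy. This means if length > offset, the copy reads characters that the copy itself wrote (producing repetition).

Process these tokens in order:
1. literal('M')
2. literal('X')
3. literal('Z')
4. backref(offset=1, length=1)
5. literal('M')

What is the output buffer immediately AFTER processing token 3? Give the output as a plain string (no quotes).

Answer: MXZ

Derivation:
Token 1: literal('M'). Output: "M"
Token 2: literal('X'). Output: "MX"
Token 3: literal('Z'). Output: "MXZ"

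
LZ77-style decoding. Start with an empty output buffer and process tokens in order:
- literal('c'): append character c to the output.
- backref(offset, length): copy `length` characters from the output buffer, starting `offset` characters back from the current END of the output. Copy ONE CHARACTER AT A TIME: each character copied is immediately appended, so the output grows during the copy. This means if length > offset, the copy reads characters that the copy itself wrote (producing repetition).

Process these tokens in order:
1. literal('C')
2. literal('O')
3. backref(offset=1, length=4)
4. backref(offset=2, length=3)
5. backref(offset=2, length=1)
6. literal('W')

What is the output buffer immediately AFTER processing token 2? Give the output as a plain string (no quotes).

Answer: CO

Derivation:
Token 1: literal('C'). Output: "C"
Token 2: literal('O'). Output: "CO"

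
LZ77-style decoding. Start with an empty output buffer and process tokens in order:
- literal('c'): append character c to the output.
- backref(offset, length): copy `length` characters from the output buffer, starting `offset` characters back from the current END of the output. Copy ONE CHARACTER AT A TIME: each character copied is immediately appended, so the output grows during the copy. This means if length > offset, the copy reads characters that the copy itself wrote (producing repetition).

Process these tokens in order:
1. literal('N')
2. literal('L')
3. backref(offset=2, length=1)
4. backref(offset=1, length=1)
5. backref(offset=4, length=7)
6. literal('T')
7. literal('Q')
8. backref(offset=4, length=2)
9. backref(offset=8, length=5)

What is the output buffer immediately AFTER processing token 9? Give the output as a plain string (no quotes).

Token 1: literal('N'). Output: "N"
Token 2: literal('L'). Output: "NL"
Token 3: backref(off=2, len=1). Copied 'N' from pos 0. Output: "NLN"
Token 4: backref(off=1, len=1). Copied 'N' from pos 2. Output: "NLNN"
Token 5: backref(off=4, len=7) (overlapping!). Copied 'NLNNNLN' from pos 0. Output: "NLNNNLNNNLN"
Token 6: literal('T'). Output: "NLNNNLNNNLNT"
Token 7: literal('Q'). Output: "NLNNNLNNNLNTQ"
Token 8: backref(off=4, len=2). Copied 'LN' from pos 9. Output: "NLNNNLNNNLNTQLN"
Token 9: backref(off=8, len=5). Copied 'NNLNT' from pos 7. Output: "NLNNNLNNNLNTQLNNNLNT"

Answer: NLNNNLNNNLNTQLNNNLNT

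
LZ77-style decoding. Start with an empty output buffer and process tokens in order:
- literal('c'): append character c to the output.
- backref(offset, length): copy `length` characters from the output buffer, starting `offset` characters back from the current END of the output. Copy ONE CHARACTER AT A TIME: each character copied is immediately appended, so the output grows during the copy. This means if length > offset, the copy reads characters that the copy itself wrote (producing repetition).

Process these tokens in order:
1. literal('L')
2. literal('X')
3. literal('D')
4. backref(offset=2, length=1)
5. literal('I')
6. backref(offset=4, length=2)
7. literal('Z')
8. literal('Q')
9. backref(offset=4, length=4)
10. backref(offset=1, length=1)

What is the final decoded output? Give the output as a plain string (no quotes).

Token 1: literal('L'). Output: "L"
Token 2: literal('X'). Output: "LX"
Token 3: literal('D'). Output: "LXD"
Token 4: backref(off=2, len=1). Copied 'X' from pos 1. Output: "LXDX"
Token 5: literal('I'). Output: "LXDXI"
Token 6: backref(off=4, len=2). Copied 'XD' from pos 1. Output: "LXDXIXD"
Token 7: literal('Z'). Output: "LXDXIXDZ"
Token 8: literal('Q'). Output: "LXDXIXDZQ"
Token 9: backref(off=4, len=4). Copied 'XDZQ' from pos 5. Output: "LXDXIXDZQXDZQ"
Token 10: backref(off=1, len=1). Copied 'Q' from pos 12. Output: "LXDXIXDZQXDZQQ"

Answer: LXDXIXDZQXDZQQ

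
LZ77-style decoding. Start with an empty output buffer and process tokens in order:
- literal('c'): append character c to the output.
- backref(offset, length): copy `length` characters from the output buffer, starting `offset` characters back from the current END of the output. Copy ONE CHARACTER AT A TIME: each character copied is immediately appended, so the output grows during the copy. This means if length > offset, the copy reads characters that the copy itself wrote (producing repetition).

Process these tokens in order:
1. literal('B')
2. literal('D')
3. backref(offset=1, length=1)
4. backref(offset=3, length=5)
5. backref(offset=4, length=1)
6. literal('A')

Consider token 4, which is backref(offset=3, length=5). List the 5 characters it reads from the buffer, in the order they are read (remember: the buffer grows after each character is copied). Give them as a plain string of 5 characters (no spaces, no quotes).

Token 1: literal('B'). Output: "B"
Token 2: literal('D'). Output: "BD"
Token 3: backref(off=1, len=1). Copied 'D' from pos 1. Output: "BDD"
Token 4: backref(off=3, len=5). Buffer before: "BDD" (len 3)
  byte 1: read out[0]='B', append. Buffer now: "BDDB"
  byte 2: read out[1]='D', append. Buffer now: "BDDBD"
  byte 3: read out[2]='D', append. Buffer now: "BDDBDD"
  byte 4: read out[3]='B', append. Buffer now: "BDDBDDB"
  byte 5: read out[4]='D', append. Buffer now: "BDDBDDBD"

Answer: BDDBD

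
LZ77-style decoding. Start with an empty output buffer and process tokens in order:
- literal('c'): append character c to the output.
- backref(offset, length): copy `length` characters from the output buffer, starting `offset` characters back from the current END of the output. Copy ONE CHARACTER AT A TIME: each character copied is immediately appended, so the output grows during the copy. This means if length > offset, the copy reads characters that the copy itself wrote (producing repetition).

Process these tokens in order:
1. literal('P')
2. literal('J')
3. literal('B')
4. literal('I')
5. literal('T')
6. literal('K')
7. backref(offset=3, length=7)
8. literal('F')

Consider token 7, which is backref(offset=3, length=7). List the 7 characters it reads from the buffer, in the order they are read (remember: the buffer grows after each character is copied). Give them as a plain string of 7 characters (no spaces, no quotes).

Answer: ITKITKI

Derivation:
Token 1: literal('P'). Output: "P"
Token 2: literal('J'). Output: "PJ"
Token 3: literal('B'). Output: "PJB"
Token 4: literal('I'). Output: "PJBI"
Token 5: literal('T'). Output: "PJBIT"
Token 6: literal('K'). Output: "PJBITK"
Token 7: backref(off=3, len=7). Buffer before: "PJBITK" (len 6)
  byte 1: read out[3]='I', append. Buffer now: "PJBITKI"
  byte 2: read out[4]='T', append. Buffer now: "PJBITKIT"
  byte 3: read out[5]='K', append. Buffer now: "PJBITKITK"
  byte 4: read out[6]='I', append. Buffer now: "PJBITKITKI"
  byte 5: read out[7]='T', append. Buffer now: "PJBITKITKIT"
  byte 6: read out[8]='K', append. Buffer now: "PJBITKITKITK"
  byte 7: read out[9]='I', append. Buffer now: "PJBITKITKITKI"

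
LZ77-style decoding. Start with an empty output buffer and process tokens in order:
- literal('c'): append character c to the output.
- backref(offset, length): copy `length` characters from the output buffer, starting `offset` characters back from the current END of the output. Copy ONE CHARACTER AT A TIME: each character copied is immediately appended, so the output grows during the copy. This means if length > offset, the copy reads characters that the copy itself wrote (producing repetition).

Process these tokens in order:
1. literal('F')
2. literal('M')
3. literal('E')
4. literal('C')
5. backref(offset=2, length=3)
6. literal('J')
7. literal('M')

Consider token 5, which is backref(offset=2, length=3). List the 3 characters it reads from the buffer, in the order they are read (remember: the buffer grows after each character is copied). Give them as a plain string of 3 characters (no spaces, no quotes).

Answer: ECE

Derivation:
Token 1: literal('F'). Output: "F"
Token 2: literal('M'). Output: "FM"
Token 3: literal('E'). Output: "FME"
Token 4: literal('C'). Output: "FMEC"
Token 5: backref(off=2, len=3). Buffer before: "FMEC" (len 4)
  byte 1: read out[2]='E', append. Buffer now: "FMECE"
  byte 2: read out[3]='C', append. Buffer now: "FMECEC"
  byte 3: read out[4]='E', append. Buffer now: "FMECECE"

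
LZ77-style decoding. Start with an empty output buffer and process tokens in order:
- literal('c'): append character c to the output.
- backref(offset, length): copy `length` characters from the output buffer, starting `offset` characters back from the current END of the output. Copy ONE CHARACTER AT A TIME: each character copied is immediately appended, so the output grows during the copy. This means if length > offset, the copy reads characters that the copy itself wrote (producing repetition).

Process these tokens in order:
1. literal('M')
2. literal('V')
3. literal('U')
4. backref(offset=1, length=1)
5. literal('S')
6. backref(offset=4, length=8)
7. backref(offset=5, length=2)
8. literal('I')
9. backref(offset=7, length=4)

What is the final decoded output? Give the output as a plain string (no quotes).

Answer: MVUUSVUUSVUUSSVIVUUS

Derivation:
Token 1: literal('M'). Output: "M"
Token 2: literal('V'). Output: "MV"
Token 3: literal('U'). Output: "MVU"
Token 4: backref(off=1, len=1). Copied 'U' from pos 2. Output: "MVUU"
Token 5: literal('S'). Output: "MVUUS"
Token 6: backref(off=4, len=8) (overlapping!). Copied 'VUUSVUUS' from pos 1. Output: "MVUUSVUUSVUUS"
Token 7: backref(off=5, len=2). Copied 'SV' from pos 8. Output: "MVUUSVUUSVUUSSV"
Token 8: literal('I'). Output: "MVUUSVUUSVUUSSVI"
Token 9: backref(off=7, len=4). Copied 'VUUS' from pos 9. Output: "MVUUSVUUSVUUSSVIVUUS"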